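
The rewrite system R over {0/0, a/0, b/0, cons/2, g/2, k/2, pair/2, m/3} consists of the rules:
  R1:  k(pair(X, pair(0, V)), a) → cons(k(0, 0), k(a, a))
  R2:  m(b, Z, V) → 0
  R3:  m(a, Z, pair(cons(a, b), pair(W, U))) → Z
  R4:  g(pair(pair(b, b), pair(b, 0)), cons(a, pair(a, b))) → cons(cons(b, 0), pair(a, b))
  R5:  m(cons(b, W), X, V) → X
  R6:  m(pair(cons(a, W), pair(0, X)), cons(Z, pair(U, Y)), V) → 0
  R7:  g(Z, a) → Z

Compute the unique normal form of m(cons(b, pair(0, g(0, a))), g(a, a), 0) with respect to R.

a

1. m(cons(b, pair(0, g(0, a))), g(a, a), 0)  →  g(a, a)   [R5 at ε]
2. g(a, a)  →  a   [R7 at ε]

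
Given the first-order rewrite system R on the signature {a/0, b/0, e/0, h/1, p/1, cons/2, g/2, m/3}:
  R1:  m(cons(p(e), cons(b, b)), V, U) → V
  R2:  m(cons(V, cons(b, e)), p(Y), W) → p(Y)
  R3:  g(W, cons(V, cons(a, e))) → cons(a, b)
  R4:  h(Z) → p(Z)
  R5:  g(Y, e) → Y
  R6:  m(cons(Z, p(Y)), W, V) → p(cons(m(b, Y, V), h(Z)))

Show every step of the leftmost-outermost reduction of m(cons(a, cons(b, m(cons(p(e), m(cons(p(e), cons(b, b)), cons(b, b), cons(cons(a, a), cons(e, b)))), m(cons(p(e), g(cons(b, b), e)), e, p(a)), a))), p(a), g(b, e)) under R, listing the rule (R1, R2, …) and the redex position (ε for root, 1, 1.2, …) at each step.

p(a)

1. m(cons(a, cons(b, m(cons(p(e), m(cons(p(e), cons(b, b)), cons(b, b), cons(cons(a, a), cons(e, b)))), m(cons(p(e), g(cons(b, b), e)), e, p(a)), a))), p(a), g(b, e))  →  m(cons(a, cons(b, m(cons(p(e), cons(b, b)), m(cons(p(e), g(cons(b, b), e)), e, p(a)), a))), p(a), g(b, e))   [R1 at 1.2.2.1.2]
2. m(cons(a, cons(b, m(cons(p(e), cons(b, b)), m(cons(p(e), g(cons(b, b), e)), e, p(a)), a))), p(a), g(b, e))  →  m(cons(a, cons(b, m(cons(p(e), g(cons(b, b), e)), e, p(a)))), p(a), g(b, e))   [R1 at 1.2.2]
3. m(cons(a, cons(b, m(cons(p(e), g(cons(b, b), e)), e, p(a)))), p(a), g(b, e))  →  m(cons(a, cons(b, m(cons(p(e), cons(b, b)), e, p(a)))), p(a), g(b, e))   [R5 at 1.2.2.1.2]
4. m(cons(a, cons(b, m(cons(p(e), cons(b, b)), e, p(a)))), p(a), g(b, e))  →  m(cons(a, cons(b, e)), p(a), g(b, e))   [R1 at 1.2.2]
5. m(cons(a, cons(b, e)), p(a), g(b, e))  →  p(a)   [R2 at ε]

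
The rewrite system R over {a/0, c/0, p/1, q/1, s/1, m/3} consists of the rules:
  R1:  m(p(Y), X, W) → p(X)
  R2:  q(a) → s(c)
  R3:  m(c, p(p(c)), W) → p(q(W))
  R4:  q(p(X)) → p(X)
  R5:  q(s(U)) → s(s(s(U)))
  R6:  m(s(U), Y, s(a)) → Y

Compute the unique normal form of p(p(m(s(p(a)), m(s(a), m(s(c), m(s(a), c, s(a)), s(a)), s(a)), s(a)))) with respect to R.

1. p(p(m(s(p(a)), m(s(a), m(s(c), m(s(a), c, s(a)), s(a)), s(a)), s(a))))  →  p(p(m(s(a), m(s(c), m(s(a), c, s(a)), s(a)), s(a))))   [R6 at 1.1]
2. p(p(m(s(a), m(s(c), m(s(a), c, s(a)), s(a)), s(a))))  →  p(p(m(s(c), m(s(a), c, s(a)), s(a))))   [R6 at 1.1]
3. p(p(m(s(c), m(s(a), c, s(a)), s(a))))  →  p(p(m(s(a), c, s(a))))   [R6 at 1.1]
4. p(p(m(s(a), c, s(a))))  →  p(p(c))   [R6 at 1.1]

p(p(c))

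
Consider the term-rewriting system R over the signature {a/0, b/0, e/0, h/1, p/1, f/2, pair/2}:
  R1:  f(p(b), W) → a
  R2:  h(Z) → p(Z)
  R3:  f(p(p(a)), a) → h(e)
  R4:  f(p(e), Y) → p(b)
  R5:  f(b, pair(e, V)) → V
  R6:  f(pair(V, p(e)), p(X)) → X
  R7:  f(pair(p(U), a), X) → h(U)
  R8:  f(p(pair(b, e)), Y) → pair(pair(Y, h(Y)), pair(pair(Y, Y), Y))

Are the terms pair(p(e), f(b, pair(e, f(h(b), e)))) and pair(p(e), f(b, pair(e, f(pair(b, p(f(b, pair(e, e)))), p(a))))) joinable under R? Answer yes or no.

Reduce t₁ = pair(p(e), f(b, pair(e, f(h(b), e)))):
1. pair(p(e), f(b, pair(e, f(h(b), e))))  →  pair(p(e), f(h(b), e))   [R5 at 2]
2. pair(p(e), f(h(b), e))  →  pair(p(e), f(p(b), e))   [R2 at 2.1]
3. pair(p(e), f(p(b), e))  →  pair(p(e), a)   [R1 at 2]

Reduce t₂ = pair(p(e), f(b, pair(e, f(pair(b, p(f(b, pair(e, e)))), p(a))))):
1. pair(p(e), f(b, pair(e, f(pair(b, p(f(b, pair(e, e)))), p(a)))))  →  pair(p(e), f(pair(b, p(f(b, pair(e, e)))), p(a)))   [R5 at 2]
2. pair(p(e), f(pair(b, p(f(b, pair(e, e)))), p(a)))  →  pair(p(e), f(pair(b, p(e)), p(a)))   [R5 at 2.1.2.1]
3. pair(p(e), f(pair(b, p(e)), p(a)))  →  pair(p(e), a)   [R6 at 2]

yes — NF(t₁) = pair(p(e), a), NF(t₂) = pair(p(e), a)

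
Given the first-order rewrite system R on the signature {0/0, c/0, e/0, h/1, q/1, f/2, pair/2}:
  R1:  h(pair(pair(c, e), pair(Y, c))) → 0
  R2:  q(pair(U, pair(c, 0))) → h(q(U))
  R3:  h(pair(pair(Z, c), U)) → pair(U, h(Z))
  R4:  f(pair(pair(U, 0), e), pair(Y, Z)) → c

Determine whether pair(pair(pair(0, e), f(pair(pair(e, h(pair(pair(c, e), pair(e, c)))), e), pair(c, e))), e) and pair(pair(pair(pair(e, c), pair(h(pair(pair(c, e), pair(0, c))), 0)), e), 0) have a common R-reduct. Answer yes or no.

Reduce t₁ = pair(pair(pair(0, e), f(pair(pair(e, h(pair(pair(c, e), pair(e, c)))), e), pair(c, e))), e):
1. pair(pair(pair(0, e), f(pair(pair(e, h(pair(pair(c, e), pair(e, c)))), e), pair(c, e))), e)  →  pair(pair(pair(0, e), f(pair(pair(e, 0), e), pair(c, e))), e)   [R1 at 1.2.1.1.2]
2. pair(pair(pair(0, e), f(pair(pair(e, 0), e), pair(c, e))), e)  →  pair(pair(pair(0, e), c), e)   [R4 at 1.2]

Reduce t₂ = pair(pair(pair(pair(e, c), pair(h(pair(pair(c, e), pair(0, c))), 0)), e), 0):
1. pair(pair(pair(pair(e, c), pair(h(pair(pair(c, e), pair(0, c))), 0)), e), 0)  →  pair(pair(pair(pair(e, c), pair(0, 0)), e), 0)   [R1 at 1.1.2.1]

no — NF(t₁) = pair(pair(pair(0, e), c), e), NF(t₂) = pair(pair(pair(pair(e, c), pair(0, 0)), e), 0)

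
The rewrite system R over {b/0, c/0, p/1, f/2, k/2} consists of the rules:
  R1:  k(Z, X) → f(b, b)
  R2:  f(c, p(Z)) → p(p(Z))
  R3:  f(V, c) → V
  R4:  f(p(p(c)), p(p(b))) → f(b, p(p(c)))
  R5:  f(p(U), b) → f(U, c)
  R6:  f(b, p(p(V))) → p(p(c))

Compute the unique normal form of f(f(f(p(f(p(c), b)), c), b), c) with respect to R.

1. f(f(f(p(f(p(c), b)), c), b), c)  →  f(f(p(f(p(c), b)), c), b)   [R3 at ε]
2. f(f(p(f(p(c), b)), c), b)  →  f(p(f(p(c), b)), b)   [R3 at 1]
3. f(p(f(p(c), b)), b)  →  f(f(p(c), b), c)   [R5 at ε]
4. f(f(p(c), b), c)  →  f(p(c), b)   [R3 at ε]
5. f(p(c), b)  →  f(c, c)   [R5 at ε]
6. f(c, c)  →  c   [R3 at ε]

c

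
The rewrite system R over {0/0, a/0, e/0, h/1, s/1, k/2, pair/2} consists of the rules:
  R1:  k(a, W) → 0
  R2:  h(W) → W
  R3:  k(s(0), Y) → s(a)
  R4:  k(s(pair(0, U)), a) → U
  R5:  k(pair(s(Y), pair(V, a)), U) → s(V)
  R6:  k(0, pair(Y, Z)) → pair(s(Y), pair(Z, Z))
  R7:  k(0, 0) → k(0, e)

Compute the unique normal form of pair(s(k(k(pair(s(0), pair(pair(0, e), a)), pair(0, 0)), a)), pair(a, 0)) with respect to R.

1. pair(s(k(k(pair(s(0), pair(pair(0, e), a)), pair(0, 0)), a)), pair(a, 0))  →  pair(s(k(s(pair(0, e)), a)), pair(a, 0))   [R5 at 1.1.1]
2. pair(s(k(s(pair(0, e)), a)), pair(a, 0))  →  pair(s(e), pair(a, 0))   [R4 at 1.1]

pair(s(e), pair(a, 0))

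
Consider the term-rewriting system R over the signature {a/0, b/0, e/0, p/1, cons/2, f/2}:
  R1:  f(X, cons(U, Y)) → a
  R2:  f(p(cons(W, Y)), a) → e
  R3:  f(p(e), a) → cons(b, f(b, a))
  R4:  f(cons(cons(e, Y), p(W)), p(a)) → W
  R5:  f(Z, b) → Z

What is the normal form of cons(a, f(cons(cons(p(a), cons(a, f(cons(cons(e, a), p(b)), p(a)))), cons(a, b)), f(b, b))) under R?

1. cons(a, f(cons(cons(p(a), cons(a, f(cons(cons(e, a), p(b)), p(a)))), cons(a, b)), f(b, b)))  →  cons(a, f(cons(cons(p(a), cons(a, b)), cons(a, b)), f(b, b)))   [R4 at 2.1.1.2.2]
2. cons(a, f(cons(cons(p(a), cons(a, b)), cons(a, b)), f(b, b)))  →  cons(a, f(cons(cons(p(a), cons(a, b)), cons(a, b)), b))   [R5 at 2.2]
3. cons(a, f(cons(cons(p(a), cons(a, b)), cons(a, b)), b))  →  cons(a, cons(cons(p(a), cons(a, b)), cons(a, b)))   [R5 at 2]

cons(a, cons(cons(p(a), cons(a, b)), cons(a, b)))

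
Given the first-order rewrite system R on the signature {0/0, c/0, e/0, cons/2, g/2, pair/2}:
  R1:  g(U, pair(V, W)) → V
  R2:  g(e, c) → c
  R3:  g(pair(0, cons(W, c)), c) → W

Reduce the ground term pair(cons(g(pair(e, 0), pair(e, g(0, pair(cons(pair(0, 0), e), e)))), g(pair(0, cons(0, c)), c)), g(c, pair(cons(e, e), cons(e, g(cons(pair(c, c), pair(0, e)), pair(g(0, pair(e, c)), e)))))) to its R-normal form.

pair(cons(e, 0), cons(e, e))

1. pair(cons(g(pair(e, 0), pair(e, g(0, pair(cons(pair(0, 0), e), e)))), g(pair(0, cons(0, c)), c)), g(c, pair(cons(e, e), cons(e, g(cons(pair(c, c), pair(0, e)), pair(g(0, pair(e, c)), e))))))  →  pair(cons(e, g(pair(0, cons(0, c)), c)), g(c, pair(cons(e, e), cons(e, g(cons(pair(c, c), pair(0, e)), pair(g(0, pair(e, c)), e))))))   [R1 at 1.1]
2. pair(cons(e, g(pair(0, cons(0, c)), c)), g(c, pair(cons(e, e), cons(e, g(cons(pair(c, c), pair(0, e)), pair(g(0, pair(e, c)), e))))))  →  pair(cons(e, 0), g(c, pair(cons(e, e), cons(e, g(cons(pair(c, c), pair(0, e)), pair(g(0, pair(e, c)), e))))))   [R3 at 1.2]
3. pair(cons(e, 0), g(c, pair(cons(e, e), cons(e, g(cons(pair(c, c), pair(0, e)), pair(g(0, pair(e, c)), e))))))  →  pair(cons(e, 0), cons(e, e))   [R1 at 2]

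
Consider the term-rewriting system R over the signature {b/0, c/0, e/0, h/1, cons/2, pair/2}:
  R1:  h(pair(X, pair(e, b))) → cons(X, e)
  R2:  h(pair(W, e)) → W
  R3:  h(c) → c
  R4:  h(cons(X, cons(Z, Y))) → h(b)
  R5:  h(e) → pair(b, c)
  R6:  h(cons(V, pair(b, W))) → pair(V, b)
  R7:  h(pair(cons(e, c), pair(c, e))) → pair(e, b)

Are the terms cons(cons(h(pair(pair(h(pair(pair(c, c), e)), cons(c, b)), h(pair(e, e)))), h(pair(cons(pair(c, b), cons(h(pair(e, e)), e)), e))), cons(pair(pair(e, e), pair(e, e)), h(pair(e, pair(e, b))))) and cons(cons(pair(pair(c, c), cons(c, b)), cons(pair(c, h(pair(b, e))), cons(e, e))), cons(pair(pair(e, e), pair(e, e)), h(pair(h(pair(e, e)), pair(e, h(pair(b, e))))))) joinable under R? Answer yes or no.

Reduce t₁ = cons(cons(h(pair(pair(h(pair(pair(c, c), e)), cons(c, b)), h(pair(e, e)))), h(pair(cons(pair(c, b), cons(h(pair(e, e)), e)), e))), cons(pair(pair(e, e), pair(e, e)), h(pair(e, pair(e, b))))):
1. cons(cons(h(pair(pair(h(pair(pair(c, c), e)), cons(c, b)), h(pair(e, e)))), h(pair(cons(pair(c, b), cons(h(pair(e, e)), e)), e))), cons(pair(pair(e, e), pair(e, e)), h(pair(e, pair(e, b)))))  →  cons(cons(h(pair(pair(pair(c, c), cons(c, b)), h(pair(e, e)))), h(pair(cons(pair(c, b), cons(h(pair(e, e)), e)), e))), cons(pair(pair(e, e), pair(e, e)), h(pair(e, pair(e, b)))))   [R2 at 1.1.1.1.1]
2. cons(cons(h(pair(pair(pair(c, c), cons(c, b)), h(pair(e, e)))), h(pair(cons(pair(c, b), cons(h(pair(e, e)), e)), e))), cons(pair(pair(e, e), pair(e, e)), h(pair(e, pair(e, b)))))  →  cons(cons(h(pair(pair(pair(c, c), cons(c, b)), e)), h(pair(cons(pair(c, b), cons(h(pair(e, e)), e)), e))), cons(pair(pair(e, e), pair(e, e)), h(pair(e, pair(e, b)))))   [R2 at 1.1.1.2]
3. cons(cons(h(pair(pair(pair(c, c), cons(c, b)), e)), h(pair(cons(pair(c, b), cons(h(pair(e, e)), e)), e))), cons(pair(pair(e, e), pair(e, e)), h(pair(e, pair(e, b)))))  →  cons(cons(pair(pair(c, c), cons(c, b)), h(pair(cons(pair(c, b), cons(h(pair(e, e)), e)), e))), cons(pair(pair(e, e), pair(e, e)), h(pair(e, pair(e, b)))))   [R2 at 1.1]
4. cons(cons(pair(pair(c, c), cons(c, b)), h(pair(cons(pair(c, b), cons(h(pair(e, e)), e)), e))), cons(pair(pair(e, e), pair(e, e)), h(pair(e, pair(e, b)))))  →  cons(cons(pair(pair(c, c), cons(c, b)), cons(pair(c, b), cons(h(pair(e, e)), e))), cons(pair(pair(e, e), pair(e, e)), h(pair(e, pair(e, b)))))   [R2 at 1.2]
5. cons(cons(pair(pair(c, c), cons(c, b)), cons(pair(c, b), cons(h(pair(e, e)), e))), cons(pair(pair(e, e), pair(e, e)), h(pair(e, pair(e, b)))))  →  cons(cons(pair(pair(c, c), cons(c, b)), cons(pair(c, b), cons(e, e))), cons(pair(pair(e, e), pair(e, e)), h(pair(e, pair(e, b)))))   [R2 at 1.2.2.1]
6. cons(cons(pair(pair(c, c), cons(c, b)), cons(pair(c, b), cons(e, e))), cons(pair(pair(e, e), pair(e, e)), h(pair(e, pair(e, b)))))  →  cons(cons(pair(pair(c, c), cons(c, b)), cons(pair(c, b), cons(e, e))), cons(pair(pair(e, e), pair(e, e)), cons(e, e)))   [R1 at 2.2]

Reduce t₂ = cons(cons(pair(pair(c, c), cons(c, b)), cons(pair(c, h(pair(b, e))), cons(e, e))), cons(pair(pair(e, e), pair(e, e)), h(pair(h(pair(e, e)), pair(e, h(pair(b, e))))))):
1. cons(cons(pair(pair(c, c), cons(c, b)), cons(pair(c, h(pair(b, e))), cons(e, e))), cons(pair(pair(e, e), pair(e, e)), h(pair(h(pair(e, e)), pair(e, h(pair(b, e)))))))  →  cons(cons(pair(pair(c, c), cons(c, b)), cons(pair(c, b), cons(e, e))), cons(pair(pair(e, e), pair(e, e)), h(pair(h(pair(e, e)), pair(e, h(pair(b, e)))))))   [R2 at 1.2.1.2]
2. cons(cons(pair(pair(c, c), cons(c, b)), cons(pair(c, b), cons(e, e))), cons(pair(pair(e, e), pair(e, e)), h(pair(h(pair(e, e)), pair(e, h(pair(b, e)))))))  →  cons(cons(pair(pair(c, c), cons(c, b)), cons(pair(c, b), cons(e, e))), cons(pair(pair(e, e), pair(e, e)), h(pair(e, pair(e, h(pair(b, e)))))))   [R2 at 2.2.1.1]
3. cons(cons(pair(pair(c, c), cons(c, b)), cons(pair(c, b), cons(e, e))), cons(pair(pair(e, e), pair(e, e)), h(pair(e, pair(e, h(pair(b, e)))))))  →  cons(cons(pair(pair(c, c), cons(c, b)), cons(pair(c, b), cons(e, e))), cons(pair(pair(e, e), pair(e, e)), h(pair(e, pair(e, b)))))   [R2 at 2.2.1.2.2]
4. cons(cons(pair(pair(c, c), cons(c, b)), cons(pair(c, b), cons(e, e))), cons(pair(pair(e, e), pair(e, e)), h(pair(e, pair(e, b)))))  →  cons(cons(pair(pair(c, c), cons(c, b)), cons(pair(c, b), cons(e, e))), cons(pair(pair(e, e), pair(e, e)), cons(e, e)))   [R1 at 2.2]

yes — NF(t₁) = cons(cons(pair(pair(c, c), cons(c, b)), cons(pair(c, b), cons(e, e))), cons(pair(pair(e, e), pair(e, e)), cons(e, e))), NF(t₂) = cons(cons(pair(pair(c, c), cons(c, b)), cons(pair(c, b), cons(e, e))), cons(pair(pair(e, e), pair(e, e)), cons(e, e)))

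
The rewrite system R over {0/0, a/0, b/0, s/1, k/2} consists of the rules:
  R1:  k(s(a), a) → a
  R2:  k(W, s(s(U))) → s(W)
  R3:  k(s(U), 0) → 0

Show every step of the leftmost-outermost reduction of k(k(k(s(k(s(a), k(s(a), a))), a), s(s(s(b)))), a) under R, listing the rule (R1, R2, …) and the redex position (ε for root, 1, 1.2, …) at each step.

a

1. k(k(k(s(k(s(a), k(s(a), a))), a), s(s(s(b)))), a)  →  k(s(k(s(k(s(a), k(s(a), a))), a)), a)   [R2 at 1]
2. k(s(k(s(k(s(a), k(s(a), a))), a)), a)  →  k(s(k(s(k(s(a), a)), a)), a)   [R1 at 1.1.1.1.2]
3. k(s(k(s(k(s(a), a)), a)), a)  →  k(s(k(s(a), a)), a)   [R1 at 1.1.1.1]
4. k(s(k(s(a), a)), a)  →  k(s(a), a)   [R1 at 1.1]
5. k(s(a), a)  →  a   [R1 at ε]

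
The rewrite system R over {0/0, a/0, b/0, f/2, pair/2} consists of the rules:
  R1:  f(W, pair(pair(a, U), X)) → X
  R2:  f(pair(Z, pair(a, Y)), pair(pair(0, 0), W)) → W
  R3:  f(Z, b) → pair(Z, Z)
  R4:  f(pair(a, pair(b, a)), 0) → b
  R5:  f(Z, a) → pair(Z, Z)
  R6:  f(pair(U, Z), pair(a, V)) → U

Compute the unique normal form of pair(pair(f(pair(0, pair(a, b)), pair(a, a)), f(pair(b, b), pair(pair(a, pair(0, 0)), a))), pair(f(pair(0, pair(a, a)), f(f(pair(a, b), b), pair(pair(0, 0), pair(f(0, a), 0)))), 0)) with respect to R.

pair(pair(0, a), pair(0, 0))

1. pair(pair(f(pair(0, pair(a, b)), pair(a, a)), f(pair(b, b), pair(pair(a, pair(0, 0)), a))), pair(f(pair(0, pair(a, a)), f(f(pair(a, b), b), pair(pair(0, 0), pair(f(0, a), 0)))), 0))  →  pair(pair(0, f(pair(b, b), pair(pair(a, pair(0, 0)), a))), pair(f(pair(0, pair(a, a)), f(f(pair(a, b), b), pair(pair(0, 0), pair(f(0, a), 0)))), 0))   [R6 at 1.1]
2. pair(pair(0, f(pair(b, b), pair(pair(a, pair(0, 0)), a))), pair(f(pair(0, pair(a, a)), f(f(pair(a, b), b), pair(pair(0, 0), pair(f(0, a), 0)))), 0))  →  pair(pair(0, a), pair(f(pair(0, pair(a, a)), f(f(pair(a, b), b), pair(pair(0, 0), pair(f(0, a), 0)))), 0))   [R1 at 1.2]
3. pair(pair(0, a), pair(f(pair(0, pair(a, a)), f(f(pair(a, b), b), pair(pair(0, 0), pair(f(0, a), 0)))), 0))  →  pair(pair(0, a), pair(f(pair(0, pair(a, a)), f(pair(pair(a, b), pair(a, b)), pair(pair(0, 0), pair(f(0, a), 0)))), 0))   [R3 at 2.1.2.1]
4. pair(pair(0, a), pair(f(pair(0, pair(a, a)), f(pair(pair(a, b), pair(a, b)), pair(pair(0, 0), pair(f(0, a), 0)))), 0))  →  pair(pair(0, a), pair(f(pair(0, pair(a, a)), pair(f(0, a), 0)), 0))   [R2 at 2.1.2]
5. pair(pair(0, a), pair(f(pair(0, pair(a, a)), pair(f(0, a), 0)), 0))  →  pair(pair(0, a), pair(f(pair(0, pair(a, a)), pair(pair(0, 0), 0)), 0))   [R5 at 2.1.2.1]
6. pair(pair(0, a), pair(f(pair(0, pair(a, a)), pair(pair(0, 0), 0)), 0))  →  pair(pair(0, a), pair(0, 0))   [R2 at 2.1]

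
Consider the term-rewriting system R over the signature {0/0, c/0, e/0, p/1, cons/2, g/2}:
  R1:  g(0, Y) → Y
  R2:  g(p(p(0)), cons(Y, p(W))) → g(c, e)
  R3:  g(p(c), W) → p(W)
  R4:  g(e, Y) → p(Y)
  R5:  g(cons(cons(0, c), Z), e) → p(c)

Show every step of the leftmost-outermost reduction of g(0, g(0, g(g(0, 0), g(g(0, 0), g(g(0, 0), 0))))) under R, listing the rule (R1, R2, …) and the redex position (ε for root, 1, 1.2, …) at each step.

1. g(0, g(0, g(g(0, 0), g(g(0, 0), g(g(0, 0), 0)))))  →  g(0, g(g(0, 0), g(g(0, 0), g(g(0, 0), 0))))   [R1 at ε]
2. g(0, g(g(0, 0), g(g(0, 0), g(g(0, 0), 0))))  →  g(g(0, 0), g(g(0, 0), g(g(0, 0), 0)))   [R1 at ε]
3. g(g(0, 0), g(g(0, 0), g(g(0, 0), 0)))  →  g(0, g(g(0, 0), g(g(0, 0), 0)))   [R1 at 1]
4. g(0, g(g(0, 0), g(g(0, 0), 0)))  →  g(g(0, 0), g(g(0, 0), 0))   [R1 at ε]
5. g(g(0, 0), g(g(0, 0), 0))  →  g(0, g(g(0, 0), 0))   [R1 at 1]
6. g(0, g(g(0, 0), 0))  →  g(g(0, 0), 0)   [R1 at ε]
7. g(g(0, 0), 0)  →  g(0, 0)   [R1 at 1]
8. g(0, 0)  →  0   [R1 at ε]

0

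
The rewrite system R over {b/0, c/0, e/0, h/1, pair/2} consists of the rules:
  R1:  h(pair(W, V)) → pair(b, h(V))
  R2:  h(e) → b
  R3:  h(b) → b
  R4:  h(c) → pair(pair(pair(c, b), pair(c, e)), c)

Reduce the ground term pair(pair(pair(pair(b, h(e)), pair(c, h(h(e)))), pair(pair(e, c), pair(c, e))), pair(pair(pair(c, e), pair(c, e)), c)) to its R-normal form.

pair(pair(pair(pair(b, b), pair(c, b)), pair(pair(e, c), pair(c, e))), pair(pair(pair(c, e), pair(c, e)), c))

1. pair(pair(pair(pair(b, h(e)), pair(c, h(h(e)))), pair(pair(e, c), pair(c, e))), pair(pair(pair(c, e), pair(c, e)), c))  →  pair(pair(pair(pair(b, b), pair(c, h(h(e)))), pair(pair(e, c), pair(c, e))), pair(pair(pair(c, e), pair(c, e)), c))   [R2 at 1.1.1.2]
2. pair(pair(pair(pair(b, b), pair(c, h(h(e)))), pair(pair(e, c), pair(c, e))), pair(pair(pair(c, e), pair(c, e)), c))  →  pair(pair(pair(pair(b, b), pair(c, h(b))), pair(pair(e, c), pair(c, e))), pair(pair(pair(c, e), pair(c, e)), c))   [R2 at 1.1.2.2.1]
3. pair(pair(pair(pair(b, b), pair(c, h(b))), pair(pair(e, c), pair(c, e))), pair(pair(pair(c, e), pair(c, e)), c))  →  pair(pair(pair(pair(b, b), pair(c, b)), pair(pair(e, c), pair(c, e))), pair(pair(pair(c, e), pair(c, e)), c))   [R3 at 1.1.2.2]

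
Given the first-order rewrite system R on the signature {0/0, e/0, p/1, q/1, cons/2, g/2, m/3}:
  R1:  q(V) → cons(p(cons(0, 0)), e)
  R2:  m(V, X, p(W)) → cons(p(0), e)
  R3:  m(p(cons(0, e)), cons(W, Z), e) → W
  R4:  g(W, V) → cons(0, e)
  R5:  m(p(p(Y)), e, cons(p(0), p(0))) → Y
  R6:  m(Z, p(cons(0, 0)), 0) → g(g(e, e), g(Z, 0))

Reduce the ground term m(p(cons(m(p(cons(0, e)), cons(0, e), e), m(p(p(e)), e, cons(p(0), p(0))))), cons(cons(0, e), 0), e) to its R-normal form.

cons(0, e)

1. m(p(cons(m(p(cons(0, e)), cons(0, e), e), m(p(p(e)), e, cons(p(0), p(0))))), cons(cons(0, e), 0), e)  →  m(p(cons(0, m(p(p(e)), e, cons(p(0), p(0))))), cons(cons(0, e), 0), e)   [R3 at 1.1.1]
2. m(p(cons(0, m(p(p(e)), e, cons(p(0), p(0))))), cons(cons(0, e), 0), e)  →  m(p(cons(0, e)), cons(cons(0, e), 0), e)   [R5 at 1.1.2]
3. m(p(cons(0, e)), cons(cons(0, e), 0), e)  →  cons(0, e)   [R3 at ε]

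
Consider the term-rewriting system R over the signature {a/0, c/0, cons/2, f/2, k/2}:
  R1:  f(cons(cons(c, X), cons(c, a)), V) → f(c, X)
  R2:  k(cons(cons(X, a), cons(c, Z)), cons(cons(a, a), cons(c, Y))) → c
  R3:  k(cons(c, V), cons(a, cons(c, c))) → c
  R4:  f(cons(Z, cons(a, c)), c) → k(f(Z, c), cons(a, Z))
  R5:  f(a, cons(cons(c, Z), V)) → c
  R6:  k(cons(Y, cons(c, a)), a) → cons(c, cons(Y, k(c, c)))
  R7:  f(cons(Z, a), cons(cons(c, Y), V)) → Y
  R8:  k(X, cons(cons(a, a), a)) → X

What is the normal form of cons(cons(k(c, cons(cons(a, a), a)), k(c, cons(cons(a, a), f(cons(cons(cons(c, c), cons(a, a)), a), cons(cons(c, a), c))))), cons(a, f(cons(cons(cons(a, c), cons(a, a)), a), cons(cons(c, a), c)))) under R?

1. cons(cons(k(c, cons(cons(a, a), a)), k(c, cons(cons(a, a), f(cons(cons(cons(c, c), cons(a, a)), a), cons(cons(c, a), c))))), cons(a, f(cons(cons(cons(a, c), cons(a, a)), a), cons(cons(c, a), c))))  →  cons(cons(c, k(c, cons(cons(a, a), f(cons(cons(cons(c, c), cons(a, a)), a), cons(cons(c, a), c))))), cons(a, f(cons(cons(cons(a, c), cons(a, a)), a), cons(cons(c, a), c))))   [R8 at 1.1]
2. cons(cons(c, k(c, cons(cons(a, a), f(cons(cons(cons(c, c), cons(a, a)), a), cons(cons(c, a), c))))), cons(a, f(cons(cons(cons(a, c), cons(a, a)), a), cons(cons(c, a), c))))  →  cons(cons(c, k(c, cons(cons(a, a), a))), cons(a, f(cons(cons(cons(a, c), cons(a, a)), a), cons(cons(c, a), c))))   [R7 at 1.2.2.2]
3. cons(cons(c, k(c, cons(cons(a, a), a))), cons(a, f(cons(cons(cons(a, c), cons(a, a)), a), cons(cons(c, a), c))))  →  cons(cons(c, c), cons(a, f(cons(cons(cons(a, c), cons(a, a)), a), cons(cons(c, a), c))))   [R8 at 1.2]
4. cons(cons(c, c), cons(a, f(cons(cons(cons(a, c), cons(a, a)), a), cons(cons(c, a), c))))  →  cons(cons(c, c), cons(a, a))   [R7 at 2.2]

cons(cons(c, c), cons(a, a))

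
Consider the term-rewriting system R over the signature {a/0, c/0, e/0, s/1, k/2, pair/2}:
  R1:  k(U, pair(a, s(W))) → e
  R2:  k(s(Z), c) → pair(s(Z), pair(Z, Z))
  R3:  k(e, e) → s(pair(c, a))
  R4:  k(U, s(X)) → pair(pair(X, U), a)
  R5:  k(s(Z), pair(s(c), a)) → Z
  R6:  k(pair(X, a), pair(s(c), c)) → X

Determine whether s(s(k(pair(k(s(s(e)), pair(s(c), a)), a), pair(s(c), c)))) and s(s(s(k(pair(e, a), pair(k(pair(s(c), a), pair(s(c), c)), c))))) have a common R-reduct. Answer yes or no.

yes — NF(t₁) = s(s(s(e))), NF(t₂) = s(s(s(e)))

Reduce t₁ = s(s(k(pair(k(s(s(e)), pair(s(c), a)), a), pair(s(c), c)))):
1. s(s(k(pair(k(s(s(e)), pair(s(c), a)), a), pair(s(c), c))))  →  s(s(k(s(s(e)), pair(s(c), a))))   [R6 at 1.1]
2. s(s(k(s(s(e)), pair(s(c), a))))  →  s(s(s(e)))   [R5 at 1.1]

Reduce t₂ = s(s(s(k(pair(e, a), pair(k(pair(s(c), a), pair(s(c), c)), c))))):
1. s(s(s(k(pair(e, a), pair(k(pair(s(c), a), pair(s(c), c)), c)))))  →  s(s(s(k(pair(e, a), pair(s(c), c)))))   [R6 at 1.1.1.2.1]
2. s(s(s(k(pair(e, a), pair(s(c), c)))))  →  s(s(s(e)))   [R6 at 1.1.1]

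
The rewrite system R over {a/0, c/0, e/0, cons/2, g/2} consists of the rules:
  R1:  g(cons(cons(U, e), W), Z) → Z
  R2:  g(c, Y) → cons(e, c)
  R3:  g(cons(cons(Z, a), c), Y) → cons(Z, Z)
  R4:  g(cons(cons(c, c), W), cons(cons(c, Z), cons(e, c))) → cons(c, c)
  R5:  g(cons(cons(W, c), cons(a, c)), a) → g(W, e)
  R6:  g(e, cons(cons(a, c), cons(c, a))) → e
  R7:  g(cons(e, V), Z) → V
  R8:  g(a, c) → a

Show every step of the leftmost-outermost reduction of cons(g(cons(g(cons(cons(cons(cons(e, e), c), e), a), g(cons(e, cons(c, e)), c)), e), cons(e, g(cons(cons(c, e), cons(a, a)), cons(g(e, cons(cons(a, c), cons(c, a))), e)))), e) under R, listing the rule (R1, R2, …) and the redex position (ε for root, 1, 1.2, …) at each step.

cons(cons(e, cons(e, e)), e)

1. cons(g(cons(g(cons(cons(cons(cons(e, e), c), e), a), g(cons(e, cons(c, e)), c)), e), cons(e, g(cons(cons(c, e), cons(a, a)), cons(g(e, cons(cons(a, c), cons(c, a))), e)))), e)  →  cons(g(cons(g(cons(e, cons(c, e)), c), e), cons(e, g(cons(cons(c, e), cons(a, a)), cons(g(e, cons(cons(a, c), cons(c, a))), e)))), e)   [R1 at 1.1.1]
2. cons(g(cons(g(cons(e, cons(c, e)), c), e), cons(e, g(cons(cons(c, e), cons(a, a)), cons(g(e, cons(cons(a, c), cons(c, a))), e)))), e)  →  cons(g(cons(cons(c, e), e), cons(e, g(cons(cons(c, e), cons(a, a)), cons(g(e, cons(cons(a, c), cons(c, a))), e)))), e)   [R7 at 1.1.1]
3. cons(g(cons(cons(c, e), e), cons(e, g(cons(cons(c, e), cons(a, a)), cons(g(e, cons(cons(a, c), cons(c, a))), e)))), e)  →  cons(cons(e, g(cons(cons(c, e), cons(a, a)), cons(g(e, cons(cons(a, c), cons(c, a))), e))), e)   [R1 at 1]
4. cons(cons(e, g(cons(cons(c, e), cons(a, a)), cons(g(e, cons(cons(a, c), cons(c, a))), e))), e)  →  cons(cons(e, cons(g(e, cons(cons(a, c), cons(c, a))), e)), e)   [R1 at 1.2]
5. cons(cons(e, cons(g(e, cons(cons(a, c), cons(c, a))), e)), e)  →  cons(cons(e, cons(e, e)), e)   [R6 at 1.2.1]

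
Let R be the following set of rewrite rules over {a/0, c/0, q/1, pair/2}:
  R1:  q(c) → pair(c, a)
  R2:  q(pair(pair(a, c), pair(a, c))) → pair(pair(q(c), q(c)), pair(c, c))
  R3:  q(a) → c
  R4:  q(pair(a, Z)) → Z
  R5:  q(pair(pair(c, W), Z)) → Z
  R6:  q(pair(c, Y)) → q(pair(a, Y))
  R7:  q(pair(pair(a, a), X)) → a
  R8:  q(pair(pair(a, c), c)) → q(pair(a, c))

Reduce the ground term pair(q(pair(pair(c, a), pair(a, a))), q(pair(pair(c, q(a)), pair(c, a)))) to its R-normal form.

1. pair(q(pair(pair(c, a), pair(a, a))), q(pair(pair(c, q(a)), pair(c, a))))  →  pair(pair(a, a), q(pair(pair(c, q(a)), pair(c, a))))   [R5 at 1]
2. pair(pair(a, a), q(pair(pair(c, q(a)), pair(c, a))))  →  pair(pair(a, a), pair(c, a))   [R5 at 2]

pair(pair(a, a), pair(c, a))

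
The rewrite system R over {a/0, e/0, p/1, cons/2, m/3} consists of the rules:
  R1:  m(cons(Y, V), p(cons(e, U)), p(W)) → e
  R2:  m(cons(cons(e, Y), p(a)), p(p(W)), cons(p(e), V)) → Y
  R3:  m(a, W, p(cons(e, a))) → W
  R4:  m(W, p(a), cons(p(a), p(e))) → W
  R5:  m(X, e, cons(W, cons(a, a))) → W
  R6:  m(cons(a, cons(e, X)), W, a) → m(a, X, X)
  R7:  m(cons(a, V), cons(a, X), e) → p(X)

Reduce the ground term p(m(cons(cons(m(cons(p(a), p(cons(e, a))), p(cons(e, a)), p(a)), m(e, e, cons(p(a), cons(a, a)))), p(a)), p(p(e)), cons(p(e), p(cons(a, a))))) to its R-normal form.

p(p(a))

1. p(m(cons(cons(m(cons(p(a), p(cons(e, a))), p(cons(e, a)), p(a)), m(e, e, cons(p(a), cons(a, a)))), p(a)), p(p(e)), cons(p(e), p(cons(a, a)))))  →  p(m(cons(cons(e, m(e, e, cons(p(a), cons(a, a)))), p(a)), p(p(e)), cons(p(e), p(cons(a, a)))))   [R1 at 1.1.1.1]
2. p(m(cons(cons(e, m(e, e, cons(p(a), cons(a, a)))), p(a)), p(p(e)), cons(p(e), p(cons(a, a)))))  →  p(m(e, e, cons(p(a), cons(a, a))))   [R2 at 1]
3. p(m(e, e, cons(p(a), cons(a, a))))  →  p(p(a))   [R5 at 1]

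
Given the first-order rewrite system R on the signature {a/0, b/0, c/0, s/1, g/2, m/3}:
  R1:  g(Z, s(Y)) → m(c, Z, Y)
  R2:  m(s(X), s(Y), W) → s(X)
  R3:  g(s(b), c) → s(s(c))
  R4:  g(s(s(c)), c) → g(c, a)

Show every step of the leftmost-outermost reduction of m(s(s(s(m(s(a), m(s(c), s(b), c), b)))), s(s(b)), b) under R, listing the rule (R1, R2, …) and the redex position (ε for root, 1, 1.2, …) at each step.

1. m(s(s(s(m(s(a), m(s(c), s(b), c), b)))), s(s(b)), b)  →  s(s(s(m(s(a), m(s(c), s(b), c), b))))   [R2 at ε]
2. s(s(s(m(s(a), m(s(c), s(b), c), b))))  →  s(s(s(m(s(a), s(c), b))))   [R2 at 1.1.1.2]
3. s(s(s(m(s(a), s(c), b))))  →  s(s(s(s(a))))   [R2 at 1.1.1]

s(s(s(s(a))))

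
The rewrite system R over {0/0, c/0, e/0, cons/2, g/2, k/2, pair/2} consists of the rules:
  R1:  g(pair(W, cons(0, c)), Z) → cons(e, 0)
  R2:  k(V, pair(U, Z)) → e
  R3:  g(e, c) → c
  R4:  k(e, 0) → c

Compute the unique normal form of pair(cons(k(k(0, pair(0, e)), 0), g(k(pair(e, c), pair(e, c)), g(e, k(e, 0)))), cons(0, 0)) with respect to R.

1. pair(cons(k(k(0, pair(0, e)), 0), g(k(pair(e, c), pair(e, c)), g(e, k(e, 0)))), cons(0, 0))  →  pair(cons(k(e, 0), g(k(pair(e, c), pair(e, c)), g(e, k(e, 0)))), cons(0, 0))   [R2 at 1.1.1]
2. pair(cons(k(e, 0), g(k(pair(e, c), pair(e, c)), g(e, k(e, 0)))), cons(0, 0))  →  pair(cons(c, g(k(pair(e, c), pair(e, c)), g(e, k(e, 0)))), cons(0, 0))   [R4 at 1.1]
3. pair(cons(c, g(k(pair(e, c), pair(e, c)), g(e, k(e, 0)))), cons(0, 0))  →  pair(cons(c, g(e, g(e, k(e, 0)))), cons(0, 0))   [R2 at 1.2.1]
4. pair(cons(c, g(e, g(e, k(e, 0)))), cons(0, 0))  →  pair(cons(c, g(e, g(e, c))), cons(0, 0))   [R4 at 1.2.2.2]
5. pair(cons(c, g(e, g(e, c))), cons(0, 0))  →  pair(cons(c, g(e, c)), cons(0, 0))   [R3 at 1.2.2]
6. pair(cons(c, g(e, c)), cons(0, 0))  →  pair(cons(c, c), cons(0, 0))   [R3 at 1.2]

pair(cons(c, c), cons(0, 0))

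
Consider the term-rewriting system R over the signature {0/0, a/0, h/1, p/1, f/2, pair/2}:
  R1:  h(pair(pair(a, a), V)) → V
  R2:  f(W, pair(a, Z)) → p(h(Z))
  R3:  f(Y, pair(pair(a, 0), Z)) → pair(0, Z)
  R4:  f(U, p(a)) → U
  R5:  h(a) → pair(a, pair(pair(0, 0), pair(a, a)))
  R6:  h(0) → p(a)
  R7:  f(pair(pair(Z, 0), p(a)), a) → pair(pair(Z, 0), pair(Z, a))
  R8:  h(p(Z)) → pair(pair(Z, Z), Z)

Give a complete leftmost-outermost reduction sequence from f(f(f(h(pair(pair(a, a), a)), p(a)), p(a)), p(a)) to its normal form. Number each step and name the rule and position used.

1. f(f(f(h(pair(pair(a, a), a)), p(a)), p(a)), p(a))  →  f(f(h(pair(pair(a, a), a)), p(a)), p(a))   [R4 at ε]
2. f(f(h(pair(pair(a, a), a)), p(a)), p(a))  →  f(h(pair(pair(a, a), a)), p(a))   [R4 at ε]
3. f(h(pair(pair(a, a), a)), p(a))  →  h(pair(pair(a, a), a))   [R4 at ε]
4. h(pair(pair(a, a), a))  →  a   [R1 at ε]

a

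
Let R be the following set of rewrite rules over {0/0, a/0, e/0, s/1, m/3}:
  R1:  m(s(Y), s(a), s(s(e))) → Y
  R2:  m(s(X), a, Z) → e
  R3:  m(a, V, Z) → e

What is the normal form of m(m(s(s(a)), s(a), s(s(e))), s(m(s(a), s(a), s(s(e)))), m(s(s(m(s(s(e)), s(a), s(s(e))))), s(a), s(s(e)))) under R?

1. m(m(s(s(a)), s(a), s(s(e))), s(m(s(a), s(a), s(s(e)))), m(s(s(m(s(s(e)), s(a), s(s(e))))), s(a), s(s(e))))  →  m(s(a), s(m(s(a), s(a), s(s(e)))), m(s(s(m(s(s(e)), s(a), s(s(e))))), s(a), s(s(e))))   [R1 at 1]
2. m(s(a), s(m(s(a), s(a), s(s(e)))), m(s(s(m(s(s(e)), s(a), s(s(e))))), s(a), s(s(e))))  →  m(s(a), s(a), m(s(s(m(s(s(e)), s(a), s(s(e))))), s(a), s(s(e))))   [R1 at 2.1]
3. m(s(a), s(a), m(s(s(m(s(s(e)), s(a), s(s(e))))), s(a), s(s(e))))  →  m(s(a), s(a), s(m(s(s(e)), s(a), s(s(e)))))   [R1 at 3]
4. m(s(a), s(a), s(m(s(s(e)), s(a), s(s(e)))))  →  m(s(a), s(a), s(s(e)))   [R1 at 3.1]
5. m(s(a), s(a), s(s(e)))  →  a   [R1 at ε]

a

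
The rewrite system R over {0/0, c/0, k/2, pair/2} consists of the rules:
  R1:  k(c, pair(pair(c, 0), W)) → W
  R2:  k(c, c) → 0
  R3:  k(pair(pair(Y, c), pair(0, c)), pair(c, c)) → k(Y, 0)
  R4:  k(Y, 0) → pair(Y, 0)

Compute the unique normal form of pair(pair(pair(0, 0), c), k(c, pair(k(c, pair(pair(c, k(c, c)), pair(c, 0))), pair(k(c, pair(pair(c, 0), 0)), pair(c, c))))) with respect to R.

1. pair(pair(pair(0, 0), c), k(c, pair(k(c, pair(pair(c, k(c, c)), pair(c, 0))), pair(k(c, pair(pair(c, 0), 0)), pair(c, c)))))  →  pair(pair(pair(0, 0), c), k(c, pair(k(c, pair(pair(c, 0), pair(c, 0))), pair(k(c, pair(pair(c, 0), 0)), pair(c, c)))))   [R2 at 2.2.1.2.1.2]
2. pair(pair(pair(0, 0), c), k(c, pair(k(c, pair(pair(c, 0), pair(c, 0))), pair(k(c, pair(pair(c, 0), 0)), pair(c, c)))))  →  pair(pair(pair(0, 0), c), k(c, pair(pair(c, 0), pair(k(c, pair(pair(c, 0), 0)), pair(c, c)))))   [R1 at 2.2.1]
3. pair(pair(pair(0, 0), c), k(c, pair(pair(c, 0), pair(k(c, pair(pair(c, 0), 0)), pair(c, c)))))  →  pair(pair(pair(0, 0), c), pair(k(c, pair(pair(c, 0), 0)), pair(c, c)))   [R1 at 2]
4. pair(pair(pair(0, 0), c), pair(k(c, pair(pair(c, 0), 0)), pair(c, c)))  →  pair(pair(pair(0, 0), c), pair(0, pair(c, c)))   [R1 at 2.1]

pair(pair(pair(0, 0), c), pair(0, pair(c, c)))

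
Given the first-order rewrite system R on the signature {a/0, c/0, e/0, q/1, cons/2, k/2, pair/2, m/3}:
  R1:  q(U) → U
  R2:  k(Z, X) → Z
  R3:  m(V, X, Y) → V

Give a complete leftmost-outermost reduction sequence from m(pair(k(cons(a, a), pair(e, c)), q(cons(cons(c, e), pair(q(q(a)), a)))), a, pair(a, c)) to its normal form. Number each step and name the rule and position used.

pair(cons(a, a), cons(cons(c, e), pair(a, a)))

1. m(pair(k(cons(a, a), pair(e, c)), q(cons(cons(c, e), pair(q(q(a)), a)))), a, pair(a, c))  →  pair(k(cons(a, a), pair(e, c)), q(cons(cons(c, e), pair(q(q(a)), a))))   [R3 at ε]
2. pair(k(cons(a, a), pair(e, c)), q(cons(cons(c, e), pair(q(q(a)), a))))  →  pair(cons(a, a), q(cons(cons(c, e), pair(q(q(a)), a))))   [R2 at 1]
3. pair(cons(a, a), q(cons(cons(c, e), pair(q(q(a)), a))))  →  pair(cons(a, a), cons(cons(c, e), pair(q(q(a)), a)))   [R1 at 2]
4. pair(cons(a, a), cons(cons(c, e), pair(q(q(a)), a)))  →  pair(cons(a, a), cons(cons(c, e), pair(q(a), a)))   [R1 at 2.2.1]
5. pair(cons(a, a), cons(cons(c, e), pair(q(a), a)))  →  pair(cons(a, a), cons(cons(c, e), pair(a, a)))   [R1 at 2.2.1]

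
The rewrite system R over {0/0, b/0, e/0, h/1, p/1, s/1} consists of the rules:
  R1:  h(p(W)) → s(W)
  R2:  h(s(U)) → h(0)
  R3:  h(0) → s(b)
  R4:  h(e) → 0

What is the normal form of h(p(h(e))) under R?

s(0)

1. h(p(h(e)))  →  s(h(e))   [R1 at ε]
2. s(h(e))  →  s(0)   [R4 at 1]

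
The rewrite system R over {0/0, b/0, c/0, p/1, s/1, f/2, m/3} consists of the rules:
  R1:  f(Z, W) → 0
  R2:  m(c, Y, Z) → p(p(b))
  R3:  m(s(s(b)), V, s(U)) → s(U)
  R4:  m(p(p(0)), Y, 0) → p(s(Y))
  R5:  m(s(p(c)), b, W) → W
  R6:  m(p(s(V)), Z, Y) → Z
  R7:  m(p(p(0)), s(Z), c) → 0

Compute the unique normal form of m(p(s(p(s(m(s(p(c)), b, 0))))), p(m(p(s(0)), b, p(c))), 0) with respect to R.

1. m(p(s(p(s(m(s(p(c)), b, 0))))), p(m(p(s(0)), b, p(c))), 0)  →  p(m(p(s(0)), b, p(c)))   [R6 at ε]
2. p(m(p(s(0)), b, p(c)))  →  p(b)   [R6 at 1]

p(b)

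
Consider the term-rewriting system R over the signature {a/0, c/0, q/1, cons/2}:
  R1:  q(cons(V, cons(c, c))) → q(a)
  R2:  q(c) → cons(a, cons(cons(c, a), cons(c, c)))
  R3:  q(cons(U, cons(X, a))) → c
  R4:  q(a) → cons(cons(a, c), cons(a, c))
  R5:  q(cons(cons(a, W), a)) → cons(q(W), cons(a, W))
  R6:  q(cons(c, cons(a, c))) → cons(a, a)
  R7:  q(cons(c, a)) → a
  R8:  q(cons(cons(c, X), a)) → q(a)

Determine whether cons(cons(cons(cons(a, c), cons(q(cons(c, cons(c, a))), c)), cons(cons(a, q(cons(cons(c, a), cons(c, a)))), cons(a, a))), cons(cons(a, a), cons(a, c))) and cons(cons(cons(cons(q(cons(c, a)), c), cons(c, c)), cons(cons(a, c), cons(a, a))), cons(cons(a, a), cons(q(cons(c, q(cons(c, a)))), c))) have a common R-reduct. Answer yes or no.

Reduce t₁ = cons(cons(cons(cons(a, c), cons(q(cons(c, cons(c, a))), c)), cons(cons(a, q(cons(cons(c, a), cons(c, a)))), cons(a, a))), cons(cons(a, a), cons(a, c))):
1. cons(cons(cons(cons(a, c), cons(q(cons(c, cons(c, a))), c)), cons(cons(a, q(cons(cons(c, a), cons(c, a)))), cons(a, a))), cons(cons(a, a), cons(a, c)))  →  cons(cons(cons(cons(a, c), cons(c, c)), cons(cons(a, q(cons(cons(c, a), cons(c, a)))), cons(a, a))), cons(cons(a, a), cons(a, c)))   [R3 at 1.1.2.1]
2. cons(cons(cons(cons(a, c), cons(c, c)), cons(cons(a, q(cons(cons(c, a), cons(c, a)))), cons(a, a))), cons(cons(a, a), cons(a, c)))  →  cons(cons(cons(cons(a, c), cons(c, c)), cons(cons(a, c), cons(a, a))), cons(cons(a, a), cons(a, c)))   [R3 at 1.2.1.2]

Reduce t₂ = cons(cons(cons(cons(q(cons(c, a)), c), cons(c, c)), cons(cons(a, c), cons(a, a))), cons(cons(a, a), cons(q(cons(c, q(cons(c, a)))), c))):
1. cons(cons(cons(cons(q(cons(c, a)), c), cons(c, c)), cons(cons(a, c), cons(a, a))), cons(cons(a, a), cons(q(cons(c, q(cons(c, a)))), c)))  →  cons(cons(cons(cons(a, c), cons(c, c)), cons(cons(a, c), cons(a, a))), cons(cons(a, a), cons(q(cons(c, q(cons(c, a)))), c)))   [R7 at 1.1.1.1]
2. cons(cons(cons(cons(a, c), cons(c, c)), cons(cons(a, c), cons(a, a))), cons(cons(a, a), cons(q(cons(c, q(cons(c, a)))), c)))  →  cons(cons(cons(cons(a, c), cons(c, c)), cons(cons(a, c), cons(a, a))), cons(cons(a, a), cons(q(cons(c, a)), c)))   [R7 at 2.2.1.1.2]
3. cons(cons(cons(cons(a, c), cons(c, c)), cons(cons(a, c), cons(a, a))), cons(cons(a, a), cons(q(cons(c, a)), c)))  →  cons(cons(cons(cons(a, c), cons(c, c)), cons(cons(a, c), cons(a, a))), cons(cons(a, a), cons(a, c)))   [R7 at 2.2.1]

yes — NF(t₁) = cons(cons(cons(cons(a, c), cons(c, c)), cons(cons(a, c), cons(a, a))), cons(cons(a, a), cons(a, c))), NF(t₂) = cons(cons(cons(cons(a, c), cons(c, c)), cons(cons(a, c), cons(a, a))), cons(cons(a, a), cons(a, c)))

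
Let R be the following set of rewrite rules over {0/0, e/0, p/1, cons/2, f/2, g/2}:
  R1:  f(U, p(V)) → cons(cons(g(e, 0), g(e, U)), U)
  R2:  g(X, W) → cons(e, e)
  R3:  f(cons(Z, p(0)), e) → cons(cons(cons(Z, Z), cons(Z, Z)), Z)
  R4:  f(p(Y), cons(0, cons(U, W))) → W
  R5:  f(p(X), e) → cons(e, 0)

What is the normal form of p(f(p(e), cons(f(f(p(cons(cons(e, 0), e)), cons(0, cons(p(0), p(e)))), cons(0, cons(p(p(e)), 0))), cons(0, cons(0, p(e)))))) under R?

p(cons(0, p(e)))

1. p(f(p(e), cons(f(f(p(cons(cons(e, 0), e)), cons(0, cons(p(0), p(e)))), cons(0, cons(p(p(e)), 0))), cons(0, cons(0, p(e))))))  →  p(f(p(e), cons(f(p(e), cons(0, cons(p(p(e)), 0))), cons(0, cons(0, p(e))))))   [R4 at 1.2.1.1]
2. p(f(p(e), cons(f(p(e), cons(0, cons(p(p(e)), 0))), cons(0, cons(0, p(e))))))  →  p(f(p(e), cons(0, cons(0, cons(0, p(e))))))   [R4 at 1.2.1]
3. p(f(p(e), cons(0, cons(0, cons(0, p(e))))))  →  p(cons(0, p(e)))   [R4 at 1]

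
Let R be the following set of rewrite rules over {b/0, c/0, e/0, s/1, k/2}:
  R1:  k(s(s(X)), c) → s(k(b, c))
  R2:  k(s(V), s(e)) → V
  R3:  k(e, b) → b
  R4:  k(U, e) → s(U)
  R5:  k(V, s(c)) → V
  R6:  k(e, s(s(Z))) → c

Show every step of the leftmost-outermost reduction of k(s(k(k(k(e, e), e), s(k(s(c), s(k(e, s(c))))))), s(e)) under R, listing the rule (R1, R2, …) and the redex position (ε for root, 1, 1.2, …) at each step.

s(s(e))

1. k(s(k(k(k(e, e), e), s(k(s(c), s(k(e, s(c))))))), s(e))  →  k(k(k(e, e), e), s(k(s(c), s(k(e, s(c))))))   [R2 at ε]
2. k(k(k(e, e), e), s(k(s(c), s(k(e, s(c))))))  →  k(s(k(e, e)), s(k(s(c), s(k(e, s(c))))))   [R4 at 1]
3. k(s(k(e, e)), s(k(s(c), s(k(e, s(c))))))  →  k(s(s(e)), s(k(s(c), s(k(e, s(c))))))   [R4 at 1.1]
4. k(s(s(e)), s(k(s(c), s(k(e, s(c))))))  →  k(s(s(e)), s(k(s(c), s(e))))   [R5 at 2.1.2.1]
5. k(s(s(e)), s(k(s(c), s(e))))  →  k(s(s(e)), s(c))   [R2 at 2.1]
6. k(s(s(e)), s(c))  →  s(s(e))   [R5 at ε]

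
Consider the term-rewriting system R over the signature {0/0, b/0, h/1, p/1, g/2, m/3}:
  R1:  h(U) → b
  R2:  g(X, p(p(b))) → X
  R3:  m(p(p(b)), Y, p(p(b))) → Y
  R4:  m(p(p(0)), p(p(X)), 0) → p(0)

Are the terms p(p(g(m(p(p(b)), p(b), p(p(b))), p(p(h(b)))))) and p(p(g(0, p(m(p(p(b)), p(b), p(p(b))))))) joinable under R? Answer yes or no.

no — NF(t₁) = p(p(p(b))), NF(t₂) = p(p(0))

Reduce t₁ = p(p(g(m(p(p(b)), p(b), p(p(b))), p(p(h(b)))))):
1. p(p(g(m(p(p(b)), p(b), p(p(b))), p(p(h(b))))))  →  p(p(g(p(b), p(p(h(b))))))   [R3 at 1.1.1]
2. p(p(g(p(b), p(p(h(b))))))  →  p(p(g(p(b), p(p(b)))))   [R1 at 1.1.2.1.1]
3. p(p(g(p(b), p(p(b)))))  →  p(p(p(b)))   [R2 at 1.1]

Reduce t₂ = p(p(g(0, p(m(p(p(b)), p(b), p(p(b))))))):
1. p(p(g(0, p(m(p(p(b)), p(b), p(p(b)))))))  →  p(p(g(0, p(p(b)))))   [R3 at 1.1.2.1]
2. p(p(g(0, p(p(b)))))  →  p(p(0))   [R2 at 1.1]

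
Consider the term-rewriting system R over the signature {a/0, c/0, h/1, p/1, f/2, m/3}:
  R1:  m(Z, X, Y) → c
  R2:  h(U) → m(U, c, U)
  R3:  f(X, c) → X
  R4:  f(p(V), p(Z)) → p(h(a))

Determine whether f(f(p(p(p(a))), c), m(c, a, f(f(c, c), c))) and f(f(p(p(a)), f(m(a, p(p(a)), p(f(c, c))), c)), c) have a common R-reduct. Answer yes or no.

no — NF(t₁) = p(p(p(a))), NF(t₂) = p(p(a))

Reduce t₁ = f(f(p(p(p(a))), c), m(c, a, f(f(c, c), c))):
1. f(f(p(p(p(a))), c), m(c, a, f(f(c, c), c)))  →  f(p(p(p(a))), m(c, a, f(f(c, c), c)))   [R3 at 1]
2. f(p(p(p(a))), m(c, a, f(f(c, c), c)))  →  f(p(p(p(a))), c)   [R1 at 2]
3. f(p(p(p(a))), c)  →  p(p(p(a)))   [R3 at ε]

Reduce t₂ = f(f(p(p(a)), f(m(a, p(p(a)), p(f(c, c))), c)), c):
1. f(f(p(p(a)), f(m(a, p(p(a)), p(f(c, c))), c)), c)  →  f(p(p(a)), f(m(a, p(p(a)), p(f(c, c))), c))   [R3 at ε]
2. f(p(p(a)), f(m(a, p(p(a)), p(f(c, c))), c))  →  f(p(p(a)), m(a, p(p(a)), p(f(c, c))))   [R3 at 2]
3. f(p(p(a)), m(a, p(p(a)), p(f(c, c))))  →  f(p(p(a)), c)   [R1 at 2]
4. f(p(p(a)), c)  →  p(p(a))   [R3 at ε]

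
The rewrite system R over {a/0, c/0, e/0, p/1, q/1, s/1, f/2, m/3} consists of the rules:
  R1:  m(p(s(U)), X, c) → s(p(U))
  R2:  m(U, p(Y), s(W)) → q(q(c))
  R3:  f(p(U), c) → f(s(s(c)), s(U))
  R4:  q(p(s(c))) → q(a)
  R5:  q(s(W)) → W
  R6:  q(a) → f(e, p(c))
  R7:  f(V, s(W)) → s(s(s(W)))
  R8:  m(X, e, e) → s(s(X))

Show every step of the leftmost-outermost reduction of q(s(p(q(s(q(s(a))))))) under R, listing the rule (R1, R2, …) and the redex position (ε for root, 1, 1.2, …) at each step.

1. q(s(p(q(s(q(s(a)))))))  →  p(q(s(q(s(a)))))   [R5 at ε]
2. p(q(s(q(s(a)))))  →  p(q(s(a)))   [R5 at 1]
3. p(q(s(a)))  →  p(a)   [R5 at 1]

p(a)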